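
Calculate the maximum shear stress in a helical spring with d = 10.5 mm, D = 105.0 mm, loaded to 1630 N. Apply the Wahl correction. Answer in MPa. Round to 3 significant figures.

431 MPa

Spring index C = D/d = 105.0/10.5 = 10.0000
K_W = (4C−1)/(4C−4) + 0.615/C = 39.000/36.000 + 0.0615 = 1.1448
τ₀ = 8FD/(πd³) = 8·1630·105.0/(π·10.5³) = 1.3692e+06/3636.8 = 376.49 MPa
τ_max = K·τ₀ = 1.1448 × 376.49 = 431.01 MPa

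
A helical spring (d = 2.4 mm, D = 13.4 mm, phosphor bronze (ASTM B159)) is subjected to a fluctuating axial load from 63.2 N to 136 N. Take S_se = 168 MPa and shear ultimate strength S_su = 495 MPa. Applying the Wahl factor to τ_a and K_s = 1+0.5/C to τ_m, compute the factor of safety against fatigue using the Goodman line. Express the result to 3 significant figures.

C = D/d = 13.4/2.4 = 5.5833; K_W = (4C−1)/(4C−4)+0.615/C = 1.2738; K_s = 1+0.5/C = 1.0896
F_a = (F_max−F_min)/2 = 36.4 N; F_m = (F_max+F_min)/2 = 99.6 N
τ_a = K_W·8F_aD/(πd³) = 1.2738 × 89.849 = 114.45 MPa
τ_m = K_s·8F_mD/(πd³) = 1.0896 × 245.85 = 267.87 MPa
Goodman: 1/n_f = τ_a/S_se + τ_m/S_su = 114.45/168 + 267.87/495 = 0.68124 + 0.54114 = 1.2224
n_f = 1/1.2224 = 0.8181

0.818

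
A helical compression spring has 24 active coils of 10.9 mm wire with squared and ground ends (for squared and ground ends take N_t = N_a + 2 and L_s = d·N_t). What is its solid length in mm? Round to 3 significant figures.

squared and ground ends: N_t = N_a + 2 = 24 + 2 = 26
L_s = d·N_t = 10.9 × 26 = 283.4 mm

283 mm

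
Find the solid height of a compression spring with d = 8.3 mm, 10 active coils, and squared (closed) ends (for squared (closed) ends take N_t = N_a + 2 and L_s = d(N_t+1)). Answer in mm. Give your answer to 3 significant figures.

squared (closed) ends: N_t = N_a + 2 = 10 + 2 = 12
L_s = d·(N_t+1) = 8.3 × 13 = 107.9 mm

108 mm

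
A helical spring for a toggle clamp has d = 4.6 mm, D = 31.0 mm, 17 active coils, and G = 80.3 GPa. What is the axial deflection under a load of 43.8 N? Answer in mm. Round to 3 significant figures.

4.94 mm

k = Gd⁴/(8D³N_a) = (80.3×10³)(4.6⁴)/(8·31.0³·17) = 8.8741 N/mm
δ = F/k = 43.8 / 8.8741 = 4.9357 mm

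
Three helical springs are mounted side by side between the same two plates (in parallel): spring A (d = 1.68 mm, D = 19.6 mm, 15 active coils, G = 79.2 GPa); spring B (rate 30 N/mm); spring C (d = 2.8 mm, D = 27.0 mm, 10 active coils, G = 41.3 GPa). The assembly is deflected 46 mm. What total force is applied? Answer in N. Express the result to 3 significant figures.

1490 N

k_A = Gd⁴/(8D³N_a) = (79.2×10³)(1.68⁴)/(8·19.6³·15) = 0.69825 N/mm
k_C = Gd⁴/(8D³N_a) = (41.3×10³)(2.8⁴)/(8·27.0³·10) = 1.6121 N/mm
Parallel: k_eq = 0.69825 + 30 + 1.6121 = 32.31 N/mm
F = k_eq·δ = 32.31·46 = 1486.3 N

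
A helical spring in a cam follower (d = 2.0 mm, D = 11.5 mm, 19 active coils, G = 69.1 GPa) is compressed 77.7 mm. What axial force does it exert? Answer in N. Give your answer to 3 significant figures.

372 N

k = Gd⁴/(8D³N_a) = (69.1×10³)(2.0⁴)/(8·11.5³·19) = 4.7826 N/mm
F = k·δ = 4.7826 × 77.7 = 371.61 N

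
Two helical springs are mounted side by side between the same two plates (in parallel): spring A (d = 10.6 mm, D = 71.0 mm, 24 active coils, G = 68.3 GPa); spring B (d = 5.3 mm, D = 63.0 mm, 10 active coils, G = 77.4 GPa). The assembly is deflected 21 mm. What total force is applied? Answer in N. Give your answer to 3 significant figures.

328 N

k_A = Gd⁴/(8D³N_a) = (68.3×10³)(10.6⁴)/(8·71.0³·24) = 12.548 N/mm
k_B = Gd⁴/(8D³N_a) = (77.4×10³)(5.3⁴)/(8·63.0³·10) = 3.053 N/mm
Parallel: k_eq = 12.548 + 3.053 = 15.601 N/mm
F = k_eq·δ = 15.601·21 = 327.62 N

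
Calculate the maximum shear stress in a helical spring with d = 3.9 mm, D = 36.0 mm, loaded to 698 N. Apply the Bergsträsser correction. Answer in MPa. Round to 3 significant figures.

Spring index C = D/d = 36.0/3.9 = 9.2308
K_B = (4C+2)/(4C−3) = 38.923/33.923 = 1.1474
τ₀ = 8FD/(πd³) = 8·698·36.0/(π·3.9³) = 201024/186.36 = 1078.7 MPa
τ_max = K·τ₀ = 1.1474 × 1078.7 = 1237.7 MPa

1240 MPa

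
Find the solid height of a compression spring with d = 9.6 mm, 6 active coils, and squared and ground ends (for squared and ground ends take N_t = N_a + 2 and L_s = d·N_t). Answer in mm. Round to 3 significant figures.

squared and ground ends: N_t = N_a + 2 = 6 + 2 = 8
L_s = d·N_t = 9.6 × 8 = 76.8 mm

76.8 mm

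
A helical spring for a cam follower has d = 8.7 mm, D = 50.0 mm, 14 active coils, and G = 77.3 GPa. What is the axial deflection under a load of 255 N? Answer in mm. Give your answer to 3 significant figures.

k = Gd⁴/(8D³N_a) = (77.3×10³)(8.7⁴)/(8·50.0³·14) = 31.632 N/mm
δ = F/k = 255 / 31.632 = 8.0614 mm

8.06 mm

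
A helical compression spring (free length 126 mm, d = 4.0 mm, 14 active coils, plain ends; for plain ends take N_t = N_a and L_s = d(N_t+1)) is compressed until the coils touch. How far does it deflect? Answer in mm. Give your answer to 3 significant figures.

66.0 mm

N_t = 14; L_s = 4.0·15 = 60 mm
δ_solid = L₀ − L_s = 126 − 60 = 66 mm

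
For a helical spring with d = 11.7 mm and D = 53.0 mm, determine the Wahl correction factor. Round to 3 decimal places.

1.348

C = D/d = 53.0/11.7 = 4.5299
K_W = (4C−1)/(4C−4) + 0.615/C = 17.120/14.120 + 0.1358 = 1.3482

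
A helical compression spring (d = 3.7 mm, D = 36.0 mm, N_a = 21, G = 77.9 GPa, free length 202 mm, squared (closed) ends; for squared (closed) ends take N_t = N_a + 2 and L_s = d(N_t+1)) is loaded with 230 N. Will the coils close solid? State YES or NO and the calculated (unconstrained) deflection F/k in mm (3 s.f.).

k = Gd⁴/(8D³N_a) = (77.9×10³)(3.7⁴)/(8·36.0³·21) = 1.8626 N/mm
N_t = 23; L_s = 3.7·24 = 88.8 mm; δ_solid = L₀ − L_s = 202 − 88.8 = 113.2 mm
δ = F/k = 230/1.8626 = 123.48 mm
δ ≥ δ_solid → spring goes solid

YES, δ = 123 mm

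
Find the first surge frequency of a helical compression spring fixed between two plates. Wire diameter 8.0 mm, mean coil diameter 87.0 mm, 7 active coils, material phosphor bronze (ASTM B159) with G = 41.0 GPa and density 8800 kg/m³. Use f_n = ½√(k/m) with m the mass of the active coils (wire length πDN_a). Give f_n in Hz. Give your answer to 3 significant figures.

36.7 Hz

k = Gd⁴/(8D³N_a) = (41.0×10³)(8.0⁴)/(8·87.0³·7) = 4.5541 N/mm = 4554.1 N/m
Wire length L = πDN_a = π·87.0·7 = 1913.2 mm
m = ρ·(πd²/4)·L = 8800 × 50.265×10⁻⁶ m² × 1.9132 m = 0.84629 kg
f_n = ½√(k/m) = 0.5·√(4554.1/0.84629) = 0.5·√(5381.2) = 36.678 Hz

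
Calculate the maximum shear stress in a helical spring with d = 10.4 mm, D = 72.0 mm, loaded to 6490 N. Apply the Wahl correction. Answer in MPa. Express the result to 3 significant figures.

1290 MPa

Spring index C = D/d = 72.0/10.4 = 6.9231
K_W = (4C−1)/(4C−4) + 0.615/C = 26.692/23.692 + 0.0888 = 1.2155
τ₀ = 8FD/(πd³) = 8·6490·72.0/(π·10.4³) = 3.73824e+06/3533.9 = 1057.8 MPa
τ_max = K·τ₀ = 1.2155 × 1057.8 = 1285.8 MPa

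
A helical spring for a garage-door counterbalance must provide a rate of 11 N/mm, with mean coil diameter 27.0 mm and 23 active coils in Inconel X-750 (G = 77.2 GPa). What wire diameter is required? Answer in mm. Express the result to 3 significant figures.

4.77 mm

d = (8D³N_a·k / G)^(1/4) = (8·27.0³·23·11 / (77.2×10³))^0.25
  = (516.04)^0.25 = 4.7662 mm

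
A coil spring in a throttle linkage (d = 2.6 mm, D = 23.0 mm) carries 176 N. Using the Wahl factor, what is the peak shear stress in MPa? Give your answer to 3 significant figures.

Spring index C = D/d = 23.0/2.6 = 8.8462
K_W = (4C−1)/(4C−4) + 0.615/C = 34.385/31.385 + 0.0695 = 1.1651
τ₀ = 8FD/(πd³) = 8·176·23.0/(π·2.6³) = 32384/55.217 = 586.49 MPa
τ_max = K·τ₀ = 1.1651 × 586.49 = 683.33 MPa

683 MPa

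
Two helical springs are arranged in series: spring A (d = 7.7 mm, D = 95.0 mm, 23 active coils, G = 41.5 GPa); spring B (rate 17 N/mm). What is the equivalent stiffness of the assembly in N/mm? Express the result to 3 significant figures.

0.877 N/mm

k_A = Gd⁴/(8D³N_a) = (41.5×10³)(7.7⁴)/(8·95.0³·23) = 0.92475 N/mm
Series: 1/k_eq = 1/0.92475 + 1/17 = 1.1402; k_eq = 0.87704 N/mm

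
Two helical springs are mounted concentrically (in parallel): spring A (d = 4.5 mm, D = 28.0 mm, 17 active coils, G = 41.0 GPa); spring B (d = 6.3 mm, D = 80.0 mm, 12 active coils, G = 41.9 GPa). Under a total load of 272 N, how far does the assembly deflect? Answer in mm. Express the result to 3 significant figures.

k_A = Gd⁴/(8D³N_a) = (41.0×10³)(4.5⁴)/(8·28.0³·17) = 5.6315 N/mm
k_B = Gd⁴/(8D³N_a) = (41.9×10³)(6.3⁴)/(8·80.0³·12) = 1.3429 N/mm
Parallel: k_eq = 5.6315 + 1.3429 = 6.9743 N/mm
δ = F/k_eq = 272/6.9743 = 39 mm

39.0 mm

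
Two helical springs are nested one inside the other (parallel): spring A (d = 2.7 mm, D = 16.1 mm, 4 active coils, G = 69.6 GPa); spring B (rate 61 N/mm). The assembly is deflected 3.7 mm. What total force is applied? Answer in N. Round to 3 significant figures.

328 N

k_A = Gd⁴/(8D³N_a) = (69.6×10³)(2.7⁴)/(8·16.1³·4) = 27.697 N/mm
Parallel: k_eq = 27.697 + 61 = 88.697 N/mm
F = k_eq·δ = 88.697·3.7 = 328.18 N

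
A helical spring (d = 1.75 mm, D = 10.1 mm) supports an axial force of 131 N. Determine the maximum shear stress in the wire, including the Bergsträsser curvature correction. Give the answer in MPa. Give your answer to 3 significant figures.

785 MPa

Spring index C = D/d = 10.1/1.75 = 5.7714
K_B = (4C+2)/(4C−3) = 25.086/20.086 = 1.2489
τ₀ = 8FD/(πd³) = 8·131·10.1/(π·1.75³) = 10584.8/16.837 = 628.66 MPa
τ_max = K·τ₀ = 1.2489 × 628.66 = 785.16 MPa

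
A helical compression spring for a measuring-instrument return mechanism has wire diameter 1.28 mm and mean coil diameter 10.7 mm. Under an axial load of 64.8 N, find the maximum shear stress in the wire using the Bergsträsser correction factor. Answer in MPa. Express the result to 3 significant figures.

980 MPa

Spring index C = D/d = 10.7/1.28 = 8.3594
K_B = (4C+2)/(4C−3) = 35.438/30.438 = 1.1643
τ₀ = 8FD/(πd³) = 8·64.8·10.7/(π·1.28³) = 5546.88/6.5884 = 841.92 MPa
τ_max = K·τ₀ = 1.1643 × 841.92 = 980.22 MPa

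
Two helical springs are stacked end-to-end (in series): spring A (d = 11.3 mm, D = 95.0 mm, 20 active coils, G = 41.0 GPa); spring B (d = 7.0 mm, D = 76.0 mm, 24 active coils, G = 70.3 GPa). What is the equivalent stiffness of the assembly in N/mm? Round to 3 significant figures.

1.42 N/mm

k_A = Gd⁴/(8D³N_a) = (41.0×10³)(11.3⁴)/(8·95.0³·20) = 4.8731 N/mm
k_B = Gd⁴/(8D³N_a) = (70.3×10³)(7.0⁴)/(8·76.0³·24) = 2.0027 N/mm
Series: 1/k_eq = 1/4.8731 + 1/2.0027 = 0.70455; k_eq = 1.4194 N/mm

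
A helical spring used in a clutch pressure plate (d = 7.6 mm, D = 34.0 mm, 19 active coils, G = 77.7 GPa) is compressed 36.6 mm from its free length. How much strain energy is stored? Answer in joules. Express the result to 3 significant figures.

k = Gd⁴/(8D³N_a) = (77.7×10³)(7.6⁴)/(8·34.0³·19) = 43.391 N/mm
U = ½kδ² = 0.5 × 43.391 × 36.6² = 29062 N·mm = 29.062 J

29.1 J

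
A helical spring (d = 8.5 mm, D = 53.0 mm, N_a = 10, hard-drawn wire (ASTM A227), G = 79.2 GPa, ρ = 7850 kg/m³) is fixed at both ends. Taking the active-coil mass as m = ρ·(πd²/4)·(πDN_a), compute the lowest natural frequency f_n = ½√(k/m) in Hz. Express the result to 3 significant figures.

108 Hz

k = Gd⁴/(8D³N_a) = (79.2×10³)(8.5⁴)/(8·53.0³·10) = 34.712 N/mm = 34712 N/m
Wire length L = πDN_a = π·53.0·10 = 1665 mm
m = ρ·(πd²/4)·L = 7850 × 56.745×10⁻⁶ m² × 1.665 m = 0.74169 kg
f_n = ½√(k/m) = 0.5·√(34712/0.74169) = 0.5·√(46802) = 108.17 Hz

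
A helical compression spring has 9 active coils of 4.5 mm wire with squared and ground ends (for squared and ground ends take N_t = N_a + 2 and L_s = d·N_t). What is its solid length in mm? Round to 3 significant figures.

squared and ground ends: N_t = N_a + 2 = 9 + 2 = 11
L_s = d·N_t = 4.5 × 11 = 49.5 mm

49.5 mm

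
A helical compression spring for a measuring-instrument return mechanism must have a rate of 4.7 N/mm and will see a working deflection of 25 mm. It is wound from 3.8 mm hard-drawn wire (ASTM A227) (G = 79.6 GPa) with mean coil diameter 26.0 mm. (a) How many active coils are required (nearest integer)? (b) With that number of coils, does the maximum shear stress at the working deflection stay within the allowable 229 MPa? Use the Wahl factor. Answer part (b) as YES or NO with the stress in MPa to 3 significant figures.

(a) 25 coils; (b) YES, τ_max = 174 MPa

N_a = Gd⁴/(8D³k) = (79.6×10³)(3.8⁴)/(8·26.0³·4.7) = 25.12 → N_a = 25
Actual rate k = Gd⁴/(8D³·25) = 4.7217 N/mm
Working load F = kδ = 4.7217·25 = 118.04 N
C = 26.0/3.8 = 6.8421; K_W = (4C−1)/(4C−4)+0.615/C = 1.2183
τ_max = K_W·8FD/(πd³) = 1.2183·142.43 = 173.52 MPa
τ_max ≤ 229 MPa → acceptable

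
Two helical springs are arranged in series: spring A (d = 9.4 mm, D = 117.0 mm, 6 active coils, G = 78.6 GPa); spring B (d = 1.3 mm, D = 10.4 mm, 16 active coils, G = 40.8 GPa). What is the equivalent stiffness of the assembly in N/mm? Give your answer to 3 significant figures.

0.735 N/mm

k_A = Gd⁴/(8D³N_a) = (78.6×10³)(9.4⁴)/(8·117.0³·6) = 7.9824 N/mm
k_B = Gd⁴/(8D³N_a) = (40.8×10³)(1.3⁴)/(8·10.4³·16) = 0.80933 N/mm
Series: 1/k_eq = 1/7.9824 + 1/0.80933 = 1.3609; k_eq = 0.73482 N/mm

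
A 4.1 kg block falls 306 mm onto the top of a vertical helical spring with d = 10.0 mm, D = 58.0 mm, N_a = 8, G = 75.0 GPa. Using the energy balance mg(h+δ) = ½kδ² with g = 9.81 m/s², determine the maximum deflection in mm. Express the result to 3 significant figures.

k = Gd⁴/(8D³N_a) = (75.0×10³)(10.0⁴)/(8·58.0³·8) = 60.062 N/mm
W = mg = 4.1 × 9.81 = 40.221 N
½kδ² − Wδ − Wh = 0 → δ = (W + √(W² + 2kWh))/k
δ = (40.221 + √(1617.7 + 1.47843e+06))/60.062 = (40.221 + 1216.6)/60.062 = 20.925 mm

20.9 mm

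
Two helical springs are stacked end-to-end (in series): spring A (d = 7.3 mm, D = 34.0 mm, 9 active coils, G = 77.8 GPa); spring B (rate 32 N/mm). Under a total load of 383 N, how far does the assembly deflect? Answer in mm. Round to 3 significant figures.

k_A = Gd⁴/(8D³N_a) = (77.8×10³)(7.3⁴)/(8·34.0³·9) = 78.073 N/mm
Series: 1/k_eq = 1/78.073 + 1/32 = 0.044058; k_eq = 22.697 N/mm
δ = F/k_eq = 383/22.697 = 16.874 mm

16.9 mm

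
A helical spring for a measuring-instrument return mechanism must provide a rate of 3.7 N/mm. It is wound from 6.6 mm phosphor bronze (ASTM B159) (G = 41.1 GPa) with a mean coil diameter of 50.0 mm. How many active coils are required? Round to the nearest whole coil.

N_a = Gd⁴/(8D³k) = (41.1×10³ × 6.6⁴)/(8 × 50.0³ × 3.7)
    = 7.79862e+07 / 3.7e+06 = 21.08 → 21 coils

21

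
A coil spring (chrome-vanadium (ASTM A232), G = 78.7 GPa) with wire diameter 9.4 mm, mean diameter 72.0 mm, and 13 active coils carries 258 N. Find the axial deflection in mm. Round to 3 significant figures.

k = Gd⁴/(8D³N_a) = (78.7×10³)(9.4⁴)/(8·72.0³·13) = 15.829 N/mm
δ = F/k = 258 / 15.829 = 16.299 mm

16.3 mm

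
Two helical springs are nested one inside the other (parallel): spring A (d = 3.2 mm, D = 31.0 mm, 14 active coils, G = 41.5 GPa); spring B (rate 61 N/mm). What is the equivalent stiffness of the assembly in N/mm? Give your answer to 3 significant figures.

k_A = Gd⁴/(8D³N_a) = (41.5×10³)(3.2⁴)/(8·31.0³·14) = 1.3042 N/mm
Parallel: k_eq = 1.3042 + 61 = 62.304 N/mm

62.3 N/mm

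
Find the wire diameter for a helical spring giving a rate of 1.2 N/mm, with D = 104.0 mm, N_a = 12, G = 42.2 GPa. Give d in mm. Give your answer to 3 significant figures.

7.44 mm

d = (8D³N_a·k / G)^(1/4) = (8·104.0³·12·1.2 / (42.2×10³))^0.25
  = (3070.7)^0.25 = 7.4441 mm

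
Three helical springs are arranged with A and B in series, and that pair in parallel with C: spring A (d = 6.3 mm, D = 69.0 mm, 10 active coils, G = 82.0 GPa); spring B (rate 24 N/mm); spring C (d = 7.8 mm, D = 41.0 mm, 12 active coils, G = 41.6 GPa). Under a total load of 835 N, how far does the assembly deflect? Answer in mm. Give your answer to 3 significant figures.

30.5 mm

k_A = Gd⁴/(8D³N_a) = (82.0×10³)(6.3⁴)/(8·69.0³·10) = 4.9152 N/mm
k_C = Gd⁴/(8D³N_a) = (41.6×10³)(7.8⁴)/(8·41.0³·12) = 23.273 N/mm
Springs A,B series: k_AB = 1/(1/4.9152+1/24) = 4.0797 N/mm; parallel with C: k_eq = 4.0797+23.273 = 27.352 N/mm
δ = F/k_eq = 835/27.352 = 30.527 mm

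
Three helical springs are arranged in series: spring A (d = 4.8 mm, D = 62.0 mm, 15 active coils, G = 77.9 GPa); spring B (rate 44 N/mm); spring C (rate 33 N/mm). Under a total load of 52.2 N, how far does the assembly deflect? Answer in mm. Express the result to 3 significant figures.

k_A = Gd⁴/(8D³N_a) = (77.9×10³)(4.8⁴)/(8·62.0³·15) = 1.4459 N/mm
Series: 1/k_eq = 1/1.4459 + 1/44 + 1/33 = 0.74463; k_eq = 1.343 N/mm
δ = F/k_eq = 52.2/1.343 = 38.87 mm

38.9 mm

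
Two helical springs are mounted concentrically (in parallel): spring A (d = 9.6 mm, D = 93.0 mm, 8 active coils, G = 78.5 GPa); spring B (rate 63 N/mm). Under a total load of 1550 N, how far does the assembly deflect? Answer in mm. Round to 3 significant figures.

20.4 mm

k_A = Gd⁴/(8D³N_a) = (78.5×10³)(9.6⁴)/(8·93.0³·8) = 12.952 N/mm
Parallel: k_eq = 12.952 + 63 = 75.952 N/mm
δ = F/k_eq = 1550/75.952 = 20.408 mm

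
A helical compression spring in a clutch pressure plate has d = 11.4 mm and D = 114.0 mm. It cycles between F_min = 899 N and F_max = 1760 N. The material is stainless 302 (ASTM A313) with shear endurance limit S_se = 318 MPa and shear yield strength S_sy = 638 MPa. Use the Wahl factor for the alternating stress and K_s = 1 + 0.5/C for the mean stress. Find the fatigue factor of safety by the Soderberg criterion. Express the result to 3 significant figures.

C = D/d = 114.0/11.4 = 10.0000; K_W = (4C−1)/(4C−4)+0.615/C = 1.1448; K_s = 1+0.5/C = 1.0500
F_a = (F_max−F_min)/2 = 430.5 N; F_m = (F_max+F_min)/2 = 1329.5 N
τ_a = K_W·8F_aD/(πd³) = 1.1448 × 84.354 = 96.571 MPa
τ_m = K_s·8F_mD/(πd³) = 1.0500 × 260.51 = 273.53 MPa
Soderberg: 1/n_f = τ_a/S_se + τ_m/S_sy = 96.571/318 + 273.53/638 = 0.30368 + 0.42873 = 0.73242
n_f = 1/0.73242 = 1.365

1.37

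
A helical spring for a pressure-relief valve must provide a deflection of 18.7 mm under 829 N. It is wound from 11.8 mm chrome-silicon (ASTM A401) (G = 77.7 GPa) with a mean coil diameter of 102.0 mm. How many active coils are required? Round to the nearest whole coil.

Required rate k = F/δ = 829/18.7 = 44.332 N/mm
N_a = Gd⁴/(8D³k) = (77.7×10³ × 11.8⁴)/(8 × 102.0³ × 44.332)
    = 1.50643e+09 / 3.7636e+08 = 4.003 → 4 coils

4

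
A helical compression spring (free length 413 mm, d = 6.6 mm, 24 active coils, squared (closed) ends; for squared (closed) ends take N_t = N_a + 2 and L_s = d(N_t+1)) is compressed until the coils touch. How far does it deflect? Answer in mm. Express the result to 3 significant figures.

235 mm

N_t = 26; L_s = 6.6·27 = 178.2 mm
δ_solid = L₀ − L_s = 413 − 178.2 = 234.8 mm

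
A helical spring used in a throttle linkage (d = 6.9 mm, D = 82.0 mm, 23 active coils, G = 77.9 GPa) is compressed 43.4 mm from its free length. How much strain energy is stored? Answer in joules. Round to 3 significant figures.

1.64 J

k = Gd⁴/(8D³N_a) = (77.9×10³)(6.9⁴)/(8·82.0³·23) = 1.7405 N/mm
U = ½kδ² = 0.5 × 1.7405 × 43.4² = 1639.2 N·mm = 1.6392 J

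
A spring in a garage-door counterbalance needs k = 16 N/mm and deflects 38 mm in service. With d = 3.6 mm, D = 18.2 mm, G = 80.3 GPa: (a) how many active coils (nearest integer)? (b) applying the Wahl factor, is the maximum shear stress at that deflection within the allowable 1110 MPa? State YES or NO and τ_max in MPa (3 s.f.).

N_a = Gd⁴/(8D³k) = (80.3×10³)(3.6⁴)/(8·18.2³·16) = 17.48 → N_a = 17
Actual rate k = Gd⁴/(8D³·17) = 16.45 N/mm
Working load F = kδ = 16.45·38 = 625.11 N
C = 18.2/3.6 = 5.0556; K_W = (4C−1)/(4C−4)+0.615/C = 1.3066
τ_max = K_W·8FD/(πd³) = 1.3066·620.95 = 811.33 MPa
τ_max ≤ 1110 MPa → acceptable

(a) 17 coils; (b) YES, τ_max = 811 MPa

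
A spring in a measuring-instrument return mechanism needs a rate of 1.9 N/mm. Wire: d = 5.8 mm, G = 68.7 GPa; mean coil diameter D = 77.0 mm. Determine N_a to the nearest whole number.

N_a = Gd⁴/(8D³k) = (68.7×10³ × 5.8⁴)/(8 × 77.0³ × 1.9)
    = 7.77443e+07 / 6.9393e+06 = 11.2 → 11 coils

11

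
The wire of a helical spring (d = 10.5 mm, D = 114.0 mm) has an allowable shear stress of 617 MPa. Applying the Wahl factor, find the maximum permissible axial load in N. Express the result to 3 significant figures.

C = D/d = 114.0/10.5 = 10.8571
K_W = (4C−1)/(4C−4) + 0.615/C = 42.429/39.429 + 0.0566 = 1.1327
τ_max = K·8FD/(πd³) → F_max = τ_allow·πd³/(8DK)
F_max = 617·π·10.5³/(8·114.0·1.1327) = 2.2439e+06/1033.1 = 2172.1 N

2170 N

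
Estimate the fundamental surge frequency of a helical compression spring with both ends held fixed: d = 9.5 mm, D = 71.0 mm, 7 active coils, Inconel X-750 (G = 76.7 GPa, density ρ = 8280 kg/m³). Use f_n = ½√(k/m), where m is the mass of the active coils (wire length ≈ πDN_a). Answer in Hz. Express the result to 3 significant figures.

92.2 Hz

k = Gd⁴/(8D³N_a) = (76.7×10³)(9.5⁴)/(8·71.0³·7) = 31.169 N/mm = 31169 N/m
Wire length L = πDN_a = π·71.0·7 = 1561.4 mm
m = ρ·(πd²/4)·L = 8280 × 70.882×10⁻⁶ m² × 1.5614 m = 0.91638 kg
f_n = ½√(k/m) = 0.5·√(31169/0.91638) = 0.5·√(34014) = 92.214 Hz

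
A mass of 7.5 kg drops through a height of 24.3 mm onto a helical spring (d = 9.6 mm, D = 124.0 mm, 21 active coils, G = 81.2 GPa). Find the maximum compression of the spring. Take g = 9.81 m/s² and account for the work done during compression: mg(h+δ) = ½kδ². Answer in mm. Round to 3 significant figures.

k = Gd⁴/(8D³N_a) = (81.2×10³)(9.6⁴)/(8·124.0³·21) = 2.1531 N/mm
W = mg = 7.5 × 9.81 = 73.575 N
½kδ² − Wδ − Wh = 0 → δ = (W + √(W² + 2kWh))/k
δ = (73.575 + √(5413.3 + 7698.98))/2.1531 = (73.575 + 114.51)/2.1531 = 87.354 mm

87.4 mm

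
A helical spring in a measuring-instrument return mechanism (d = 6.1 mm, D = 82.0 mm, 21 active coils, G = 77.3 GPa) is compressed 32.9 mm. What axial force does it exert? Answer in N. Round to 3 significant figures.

k = Gd⁴/(8D³N_a) = (77.3×10³)(6.1⁴)/(8·82.0³·21) = 1.1554 N/mm
F = k·δ = 1.1554 × 32.9 = 38.014 N

38.0 N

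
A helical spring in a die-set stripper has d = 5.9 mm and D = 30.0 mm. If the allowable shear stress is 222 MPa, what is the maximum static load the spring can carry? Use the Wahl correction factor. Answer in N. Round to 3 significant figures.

457 N

C = D/d = 30.0/5.9 = 5.0847
K_W = (4C−1)/(4C−4) + 0.615/C = 19.339/16.339 + 0.1210 = 1.3046
τ_max = K·8FD/(πd³) → F_max = τ_allow·πd³/(8DK)
F_max = 222·π·5.9³/(8·30.0·1.3046) = 1.4324e+05/313.09 = 457.49 N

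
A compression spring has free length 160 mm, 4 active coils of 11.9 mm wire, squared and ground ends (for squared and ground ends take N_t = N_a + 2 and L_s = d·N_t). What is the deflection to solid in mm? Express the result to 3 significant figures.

88.6 mm

N_t = 6; L_s = 11.9·6 = 71.4 mm
δ_solid = L₀ − L_s = 160 − 71.4 = 88.6 mm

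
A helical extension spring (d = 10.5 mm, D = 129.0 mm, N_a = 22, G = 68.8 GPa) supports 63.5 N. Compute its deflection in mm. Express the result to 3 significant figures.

28.7 mm

k = Gd⁴/(8D³N_a) = (68.8×10³)(10.5⁴)/(8·129.0³·22) = 2.2134 N/mm
δ = F/k = 63.5 / 2.2134 = 28.689 mm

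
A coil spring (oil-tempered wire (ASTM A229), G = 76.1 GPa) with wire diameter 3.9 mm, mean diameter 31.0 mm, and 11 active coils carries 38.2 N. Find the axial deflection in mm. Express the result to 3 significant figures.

5.69 mm

k = Gd⁴/(8D³N_a) = (76.1×10³)(3.9⁴)/(8·31.0³·11) = 6.7155 N/mm
δ = F/k = 38.2 / 6.7155 = 5.6884 mm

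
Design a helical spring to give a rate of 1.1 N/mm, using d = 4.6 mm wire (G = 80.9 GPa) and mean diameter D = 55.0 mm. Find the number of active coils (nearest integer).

25

N_a = Gd⁴/(8D³k) = (80.9×10³ × 4.6⁴)/(8 × 55.0³ × 1.1)
    = 3.62226e+07 / 1.4641e+06 = 24.74 → 25 coils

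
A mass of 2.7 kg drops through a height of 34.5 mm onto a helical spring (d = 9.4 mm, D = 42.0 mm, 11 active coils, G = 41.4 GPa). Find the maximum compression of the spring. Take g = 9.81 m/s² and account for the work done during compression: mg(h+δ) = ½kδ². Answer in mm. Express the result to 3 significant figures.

k = Gd⁴/(8D³N_a) = (41.4×10³)(9.4⁴)/(8·42.0³·11) = 49.577 N/mm
W = mg = 2.7 × 9.81 = 26.487 N
½kδ² − Wδ − Wh = 0 → δ = (W + √(W² + 2kWh))/k
δ = (26.487 + √(701.56 + 90607.3))/49.577 = (26.487 + 302.17)/49.577 = 6.6293 mm

6.63 mm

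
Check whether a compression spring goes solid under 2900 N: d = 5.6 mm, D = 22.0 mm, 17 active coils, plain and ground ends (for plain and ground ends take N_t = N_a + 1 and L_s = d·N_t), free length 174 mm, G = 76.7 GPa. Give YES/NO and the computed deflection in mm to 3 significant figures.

k = Gd⁴/(8D³N_a) = (76.7×10³)(5.6⁴)/(8·22.0³·17) = 52.088 N/mm
N_t = 18; L_s = 5.6·18 = 100.8 mm; δ_solid = L₀ − L_s = 174 − 100.8 = 73.2 mm
δ = F/k = 2900/52.088 = 55.675 mm
δ < δ_solid → spring does not go solid

NO, δ = 55.7 mm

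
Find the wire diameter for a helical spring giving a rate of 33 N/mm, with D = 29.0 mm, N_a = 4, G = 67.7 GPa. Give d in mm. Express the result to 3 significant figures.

4.42 mm

d = (8D³N_a·k / G)^(1/4) = (8·29.0³·4·33 / (67.7×10³))^0.25
  = (380.43)^0.25 = 4.4164 mm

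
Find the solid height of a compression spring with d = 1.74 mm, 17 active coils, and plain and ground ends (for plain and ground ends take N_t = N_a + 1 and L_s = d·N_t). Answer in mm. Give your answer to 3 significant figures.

31.3 mm

plain and ground ends: N_t = N_a + 1 = 17 + 1 = 18
L_s = d·N_t = 1.74 × 18 = 31.32 mm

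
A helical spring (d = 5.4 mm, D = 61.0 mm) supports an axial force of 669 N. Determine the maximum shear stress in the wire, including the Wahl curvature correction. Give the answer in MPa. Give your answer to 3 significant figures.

744 MPa

Spring index C = D/d = 61.0/5.4 = 11.2963
K_W = (4C−1)/(4C−4) + 0.615/C = 44.185/41.185 + 0.0544 = 1.1273
τ₀ = 8FD/(πd³) = 8·669·61.0/(π·5.4³) = 326472/494.69 = 659.96 MPa
τ_max = K·τ₀ = 1.1273 × 659.96 = 743.96 MPa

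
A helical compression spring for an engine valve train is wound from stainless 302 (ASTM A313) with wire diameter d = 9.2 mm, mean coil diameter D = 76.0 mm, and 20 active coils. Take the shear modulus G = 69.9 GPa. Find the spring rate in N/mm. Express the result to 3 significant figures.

k = Gd⁴/(8D³N_a) = (69.9×10³ × 9.2⁴) / (8 × 76.0³ × 20)
  = 5.00759e+08 / 7.02362e+07 = 7.1296 N/mm

7.13 N/mm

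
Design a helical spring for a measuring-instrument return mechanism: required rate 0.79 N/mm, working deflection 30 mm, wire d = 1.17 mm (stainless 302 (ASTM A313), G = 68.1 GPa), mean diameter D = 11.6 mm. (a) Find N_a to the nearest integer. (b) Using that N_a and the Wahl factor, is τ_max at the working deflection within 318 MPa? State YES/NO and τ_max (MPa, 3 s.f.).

N_a = Gd⁴/(8D³k) = (68.1×10³)(1.17⁴)/(8·11.6³·0.79) = 12.94 → N_a = 13
Actual rate k = Gd⁴/(8D³·13) = 0.78611 N/mm
Working load F = kδ = 0.78611·30 = 23.583 N
C = 11.6/1.17 = 9.9145; K_W = (4C−1)/(4C−4)+0.615/C = 1.1462
τ_max = K_W·8FD/(πd³) = 1.1462·434.96 = 498.53 MPa
τ_max > 318 MPa → exceeds allowable

(a) 13 coils; (b) NO, τ_max = 499 MPa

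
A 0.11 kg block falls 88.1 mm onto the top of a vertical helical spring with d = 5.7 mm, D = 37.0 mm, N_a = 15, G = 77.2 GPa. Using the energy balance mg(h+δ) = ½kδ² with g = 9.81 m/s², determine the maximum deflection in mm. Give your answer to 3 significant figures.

k = Gd⁴/(8D³N_a) = (77.2×10³)(5.7⁴)/(8·37.0³·15) = 13.407 N/mm
W = mg = 0.11 × 9.81 = 1.0791 N
½kδ² − Wδ − Wh = 0 → δ = (W + √(W² + 2kWh))/k
δ = (1.0791 + √(1.1645 + 2549.16))/13.407 = (1.0791 + 50.501)/13.407 = 3.8472 mm

3.85 mm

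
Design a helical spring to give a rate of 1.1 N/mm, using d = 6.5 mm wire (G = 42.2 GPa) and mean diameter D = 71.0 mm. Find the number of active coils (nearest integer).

24

N_a = Gd⁴/(8D³k) = (42.2×10³ × 6.5⁴)/(8 × 71.0³ × 1.1)
    = 7.53296e+07 / 3.14962e+06 = 23.92 → 24 coils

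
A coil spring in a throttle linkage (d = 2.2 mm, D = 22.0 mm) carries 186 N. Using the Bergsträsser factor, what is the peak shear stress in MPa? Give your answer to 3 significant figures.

1110 MPa

Spring index C = D/d = 22.0/2.2 = 10.0000
K_B = (4C+2)/(4C−3) = 42.000/37.000 = 1.1351
τ₀ = 8FD/(πd³) = 8·186·22.0/(π·2.2³) = 32736/33.452 = 978.61 MPa
τ_max = K·τ₀ = 1.1351 × 978.61 = 1110.8 MPa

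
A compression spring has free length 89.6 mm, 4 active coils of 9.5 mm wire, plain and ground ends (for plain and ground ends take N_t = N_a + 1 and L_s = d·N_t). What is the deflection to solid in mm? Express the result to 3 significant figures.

42.1 mm

N_t = 5; L_s = 9.5·5 = 47.5 mm
δ_solid = L₀ − L_s = 89.6 − 47.5 = 42.1 mm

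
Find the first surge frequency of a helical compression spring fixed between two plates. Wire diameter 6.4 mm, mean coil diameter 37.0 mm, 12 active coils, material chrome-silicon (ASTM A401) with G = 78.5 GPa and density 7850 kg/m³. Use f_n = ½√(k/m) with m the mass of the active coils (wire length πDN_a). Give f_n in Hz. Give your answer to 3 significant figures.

k = Gd⁴/(8D³N_a) = (78.5×10³)(6.4⁴)/(8·37.0³·12) = 27.084 N/mm = 27084 N/m
Wire length L = πDN_a = π·37.0·12 = 1394.9 mm
m = ρ·(πd²/4)·L = 7850 × 32.17×10⁻⁶ m² × 1.3949 m = 0.35225 kg
f_n = ½√(k/m) = 0.5·√(27084/0.35225) = 0.5·√(76888) = 138.64 Hz

139 Hz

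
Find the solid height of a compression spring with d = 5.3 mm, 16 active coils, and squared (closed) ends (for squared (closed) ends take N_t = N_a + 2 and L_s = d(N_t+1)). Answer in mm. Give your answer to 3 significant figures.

squared (closed) ends: N_t = N_a + 2 = 16 + 2 = 18
L_s = d·(N_t+1) = 5.3 × 19 = 100.7 mm

101 mm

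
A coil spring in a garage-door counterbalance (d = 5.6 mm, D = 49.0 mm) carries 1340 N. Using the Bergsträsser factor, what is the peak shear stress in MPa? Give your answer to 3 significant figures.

1100 MPa

Spring index C = D/d = 49.0/5.6 = 8.7500
K_B = (4C+2)/(4C−3) = 37.000/32.000 = 1.1562
τ₀ = 8FD/(πd³) = 8·1340·49.0/(π·5.6³) = 525280/551.71 = 952.09 MPa
τ_max = K·τ₀ = 1.1562 × 952.09 = 1100.9 MPa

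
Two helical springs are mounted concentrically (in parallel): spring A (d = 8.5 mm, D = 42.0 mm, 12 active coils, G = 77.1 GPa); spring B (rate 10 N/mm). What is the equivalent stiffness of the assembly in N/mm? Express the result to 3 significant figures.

k_A = Gd⁴/(8D³N_a) = (77.1×10³)(8.5⁴)/(8·42.0³·12) = 56.586 N/mm
Parallel: k_eq = 56.586 + 10 = 66.586 N/mm

66.6 N/mm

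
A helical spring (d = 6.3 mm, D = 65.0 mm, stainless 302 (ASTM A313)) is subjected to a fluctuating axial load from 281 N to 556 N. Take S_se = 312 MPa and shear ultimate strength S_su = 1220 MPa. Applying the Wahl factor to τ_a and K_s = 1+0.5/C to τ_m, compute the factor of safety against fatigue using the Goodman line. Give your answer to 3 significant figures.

1.75

C = D/d = 65.0/6.3 = 10.3175; K_W = (4C−1)/(4C−4)+0.615/C = 1.1401; K_s = 1+0.5/C = 1.0485
F_a = (F_max−F_min)/2 = 137.5 N; F_m = (F_max+F_min)/2 = 418.5 N
τ_a = K_W·8F_aD/(πd³) = 1.1401 × 91.02 = 103.77 MPa
τ_m = K_s·8F_mD/(πd³) = 1.0485 × 277.03 = 290.46 MPa
Goodman: 1/n_f = τ_a/S_se + τ_m/S_su = 103.77/312 + 290.46/1220 = 0.33260 + 0.23808 = 0.57068
n_f = 1/0.57068 = 1.752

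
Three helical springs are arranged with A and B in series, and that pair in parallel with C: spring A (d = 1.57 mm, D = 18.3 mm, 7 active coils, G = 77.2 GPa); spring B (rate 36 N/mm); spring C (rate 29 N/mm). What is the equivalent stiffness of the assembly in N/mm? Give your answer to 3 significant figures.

k_A = Gd⁴/(8D³N_a) = (77.2×10³)(1.57⁴)/(8·18.3³·7) = 1.3667 N/mm
Springs A,B series: k_AB = 1/(1/1.3667+1/36) = 1.3167 N/mm; parallel with C: k_eq = 1.3167+29 = 30.317 N/mm

30.3 N/mm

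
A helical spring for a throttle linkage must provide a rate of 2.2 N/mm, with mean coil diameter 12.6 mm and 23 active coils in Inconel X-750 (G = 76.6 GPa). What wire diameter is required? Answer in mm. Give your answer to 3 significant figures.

1.80 mm

d = (8D³N_a·k / G)^(1/4) = (8·12.6³·23·2.2 / (76.6×10³))^0.25
  = (10.571)^0.25 = 1.8031 mm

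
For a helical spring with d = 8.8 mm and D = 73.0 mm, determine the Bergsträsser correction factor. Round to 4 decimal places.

C = D/d = 73.0/8.8 = 8.2955
K_B = (4C+2)/(4C−3) = 35.182/30.182 = 1.1657

1.1657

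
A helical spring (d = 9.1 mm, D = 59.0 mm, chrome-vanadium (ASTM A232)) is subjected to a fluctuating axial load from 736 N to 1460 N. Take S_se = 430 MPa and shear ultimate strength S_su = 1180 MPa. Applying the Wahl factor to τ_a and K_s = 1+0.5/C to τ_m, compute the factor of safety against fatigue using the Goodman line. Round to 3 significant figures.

2.46

C = D/d = 59.0/9.1 = 6.4835; K_W = (4C−1)/(4C−4)+0.615/C = 1.2316; K_s = 1+0.5/C = 1.0771
F_a = (F_max−F_min)/2 = 362 N; F_m = (F_max+F_min)/2 = 1098 N
τ_a = K_W·8F_aD/(πd³) = 1.2316 × 72.173 = 88.891 MPa
τ_m = K_s·8F_mD/(πd³) = 1.0771 × 218.91 = 235.79 MPa
Goodman: 1/n_f = τ_a/S_se + τ_m/S_su = 88.891/430 + 235.79/1180 = 0.20672 + 0.19983 = 0.40655
n_f = 1/0.40655 = 2.46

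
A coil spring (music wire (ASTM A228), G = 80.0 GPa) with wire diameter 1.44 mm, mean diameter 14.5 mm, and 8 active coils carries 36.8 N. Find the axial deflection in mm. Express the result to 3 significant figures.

k = Gd⁴/(8D³N_a) = (80.0×10³)(1.44⁴)/(8·14.5³·8) = 1.763 N/mm
δ = F/k = 36.8 / 1.763 = 20.873 mm

20.9 mm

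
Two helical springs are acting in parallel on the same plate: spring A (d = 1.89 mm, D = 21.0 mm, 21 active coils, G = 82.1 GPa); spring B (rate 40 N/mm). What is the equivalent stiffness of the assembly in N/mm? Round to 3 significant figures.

k_A = Gd⁴/(8D³N_a) = (82.1×10³)(1.89⁴)/(8·21.0³·21) = 0.67332 N/mm
Parallel: k_eq = 0.67332 + 40 = 40.673 N/mm

40.7 N/mm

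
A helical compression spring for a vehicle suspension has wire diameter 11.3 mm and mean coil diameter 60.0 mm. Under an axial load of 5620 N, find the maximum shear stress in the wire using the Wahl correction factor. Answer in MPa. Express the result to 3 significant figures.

Spring index C = D/d = 60.0/11.3 = 5.3097
K_W = (4C−1)/(4C−4) + 0.615/C = 20.239/17.239 + 0.1158 = 1.2898
τ₀ = 8FD/(πd³) = 8·5620·60.0/(π·11.3³) = 2.6976e+06/4533 = 595.1 MPa
τ_max = K·τ₀ = 1.2898 × 595.1 = 767.59 MPa

768 MPa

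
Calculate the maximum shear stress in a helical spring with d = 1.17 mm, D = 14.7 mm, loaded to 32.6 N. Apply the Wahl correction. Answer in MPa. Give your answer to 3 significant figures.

Spring index C = D/d = 14.7/1.17 = 12.5641
K_W = (4C−1)/(4C−4) + 0.615/C = 49.256/46.256 + 0.0489 = 1.1138
τ₀ = 8FD/(πd³) = 8·32.6·14.7/(π·1.17³) = 3833.76/5.0316 = 761.93 MPa
τ_max = K·τ₀ = 1.1138 × 761.93 = 848.65 MPa

849 MPa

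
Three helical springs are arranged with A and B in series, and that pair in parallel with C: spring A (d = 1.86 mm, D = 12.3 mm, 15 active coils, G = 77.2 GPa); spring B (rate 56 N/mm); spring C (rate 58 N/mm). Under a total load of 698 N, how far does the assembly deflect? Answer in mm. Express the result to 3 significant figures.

11.3 mm

k_A = Gd⁴/(8D³N_a) = (77.2×10³)(1.86⁴)/(8·12.3³·15) = 4.1378 N/mm
Springs A,B series: k_AB = 1/(1/4.1378+1/56) = 3.8531 N/mm; parallel with C: k_eq = 3.8531+58 = 61.853 N/mm
δ = F/k_eq = 698/61.853 = 11.285 mm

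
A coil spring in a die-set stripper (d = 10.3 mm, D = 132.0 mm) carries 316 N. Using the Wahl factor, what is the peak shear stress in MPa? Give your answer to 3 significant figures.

Spring index C = D/d = 132.0/10.3 = 12.8155
K_W = (4C−1)/(4C−4) + 0.615/C = 50.262/47.262 + 0.0480 = 1.1115
τ₀ = 8FD/(πd³) = 8·316·132.0/(π·10.3³) = 333696/3432.9 = 97.205 MPa
τ_max = K·τ₀ = 1.1115 × 97.205 = 108.04 MPa

108 MPa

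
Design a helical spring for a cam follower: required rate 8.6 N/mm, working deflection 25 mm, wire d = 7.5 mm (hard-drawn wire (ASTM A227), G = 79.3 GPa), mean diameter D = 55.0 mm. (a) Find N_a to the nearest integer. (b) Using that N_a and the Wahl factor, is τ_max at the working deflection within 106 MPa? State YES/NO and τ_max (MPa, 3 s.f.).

(a) 22 coils; (b) YES, τ_max = 85.5 MPa

N_a = Gd⁴/(8D³k) = (79.3×10³)(7.5⁴)/(8·55.0³·8.6) = 21.92 → N_a = 22
Actual rate k = Gd⁴/(8D³·22) = 8.5688 N/mm
Working load F = kδ = 8.5688·25 = 214.22 N
C = 55.0/7.5 = 7.3333; K_W = (4C−1)/(4C−4)+0.615/C = 1.2023
τ_max = K_W·8FD/(πd³) = 1.2023·71.118 = 85.503 MPa
τ_max ≤ 106 MPa → acceptable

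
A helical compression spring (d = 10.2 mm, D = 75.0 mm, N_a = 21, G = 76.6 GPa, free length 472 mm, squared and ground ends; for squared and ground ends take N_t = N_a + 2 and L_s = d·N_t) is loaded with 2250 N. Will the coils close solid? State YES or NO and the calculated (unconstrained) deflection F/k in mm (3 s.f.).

NO, δ = 192 mm

k = Gd⁴/(8D³N_a) = (76.6×10³)(10.2⁴)/(8·75.0³·21) = 11.699 N/mm
N_t = 23; L_s = 10.2·23 = 234.6 mm; δ_solid = L₀ − L_s = 472 − 234.6 = 237.4 mm
δ = F/k = 2250/11.699 = 192.33 mm
δ < δ_solid → spring does not go solid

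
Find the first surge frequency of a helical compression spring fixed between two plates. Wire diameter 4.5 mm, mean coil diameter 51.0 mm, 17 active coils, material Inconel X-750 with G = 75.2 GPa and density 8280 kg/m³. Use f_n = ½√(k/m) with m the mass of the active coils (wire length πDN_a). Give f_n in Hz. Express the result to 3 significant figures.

k = Gd⁴/(8D³N_a) = (75.2×10³)(4.5⁴)/(8·51.0³·17) = 1.7093 N/mm = 1709.3 N/m
Wire length L = πDN_a = π·51.0·17 = 2723.8 mm
m = ρ·(πd²/4)·L = 8280 × 15.904×10⁻⁶ m² × 2.7238 m = 0.35869 kg
f_n = ½√(k/m) = 0.5·√(1709.3/0.35869) = 0.5·√(4765.5) = 34.516 Hz

34.5 Hz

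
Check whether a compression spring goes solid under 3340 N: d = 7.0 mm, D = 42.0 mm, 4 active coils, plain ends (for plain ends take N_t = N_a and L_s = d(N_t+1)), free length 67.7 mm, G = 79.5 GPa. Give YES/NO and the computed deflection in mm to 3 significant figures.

YES, δ = 41.5 mm

k = Gd⁴/(8D³N_a) = (79.5×10³)(7.0⁴)/(8·42.0³·4) = 80.512 N/mm
N_t = 4; L_s = 7.0·5 = 35 mm; δ_solid = L₀ − L_s = 67.7 − 35 = 32.7 mm
δ = F/k = 3340/80.512 = 41.484 mm
δ ≥ δ_solid → spring goes solid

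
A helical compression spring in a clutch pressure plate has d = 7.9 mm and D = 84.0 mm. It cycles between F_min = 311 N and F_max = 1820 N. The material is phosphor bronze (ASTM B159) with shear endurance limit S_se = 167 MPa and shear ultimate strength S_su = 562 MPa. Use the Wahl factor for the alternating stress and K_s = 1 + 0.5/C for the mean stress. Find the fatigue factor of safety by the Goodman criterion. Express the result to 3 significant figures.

0.324

C = D/d = 84.0/7.9 = 10.6329; K_W = (4C−1)/(4C−4)+0.615/C = 1.1357; K_s = 1+0.5/C = 1.0470
F_a = (F_max−F_min)/2 = 754.5 N; F_m = (F_max+F_min)/2 = 1065.5 N
τ_a = K_W·8F_aD/(πd³) = 1.1357 × 327.34 = 371.76 MPa
τ_m = K_s·8F_mD/(πd³) = 1.0470 × 462.27 = 484 MPa
Goodman: 1/n_f = τ_a/S_se + τ_m/S_su = 371.76/167 + 484/562 = 2.22609 + 0.86122 = 3.0873
n_f = 1/3.0873 = 0.3239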